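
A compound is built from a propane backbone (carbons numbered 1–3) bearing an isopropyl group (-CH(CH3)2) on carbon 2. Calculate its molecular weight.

Atom tally by fragment:
  CH3 → C:1 H:3
  CH(CH(CH3)2) → C:4 H:8
  CH3 → C:1 H:3
Element totals:
  C: 6
  H: 14
Molecular formula: C6H14.
  M = 6(12.011) + 14(1.008)
    = 72.066 + 14.112 = 86.178

86.18 g/mol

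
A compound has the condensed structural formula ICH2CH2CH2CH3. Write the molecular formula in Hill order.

C4H9I

Element totals:
  C: 4
  H: 9
  I: 1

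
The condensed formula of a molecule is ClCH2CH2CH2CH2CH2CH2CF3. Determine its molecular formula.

Atom tally by fragment:
  ClCH2 → C:1 H:2 Cl:1
  CH2 → C:1 H:2
  CH2 → C:1 H:2
  CH2 → C:1 H:2
  CH2 → C:1 H:2
  CH2CF3 → C:2 H:2 F:3
Element totals:
  C: 7
  H: 12
  Cl: 1
  F: 3

C7H12ClF3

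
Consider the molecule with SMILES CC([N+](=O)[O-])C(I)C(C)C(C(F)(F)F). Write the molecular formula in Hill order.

C7H11F3INO2

Atom tally by fragment:
  CH3 → C:1 H:3
  CH(NO2) → C:1 H:1 N:1 O:2
  CH(I) → C:1 H:1 I:1
  CH(CH3) → C:2 H:4
  CH2CF3 → C:2 H:2 F:3
Element totals:
  C: 7
  H: 11
  F: 3
  I: 1
  N: 1
  O: 2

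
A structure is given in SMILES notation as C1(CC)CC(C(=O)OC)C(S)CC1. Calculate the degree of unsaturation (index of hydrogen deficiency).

2

Atom tally by fragment:
  cyclohexane ring core → C:6 H:12
  (− 3 ring H displaced by substituents)
  + C2H5 → C:2 H:5
  + COOCH3 → C:2 H:3 O:2
  + SH → S:1 H:1
Element totals:
  C: 10
  H: 18
  O: 2
  S: 1
Molecular formula: C10H18O2S.
DoU = (2C + 2 + N − H − X) / 2 = (2·10 + 2 + 0 − 18 − 0) / 2 = 2.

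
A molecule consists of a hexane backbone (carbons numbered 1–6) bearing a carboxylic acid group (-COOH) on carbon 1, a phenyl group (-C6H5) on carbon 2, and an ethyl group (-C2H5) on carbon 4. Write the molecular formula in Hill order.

Atom tally by fragment:
  HOOCCH2 → C:2 H:3 O:2
  CH(C6H5) → C:7 H:6
  CH2 → C:1 H:2
  CH(C2H5) → C:3 H:6
  CH2 → C:1 H:2
  CH3 → C:1 H:3
Element totals:
  C: 15
  H: 22
  O: 2

C15H22O2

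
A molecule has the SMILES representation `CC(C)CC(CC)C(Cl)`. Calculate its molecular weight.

148.67 g/mol

Atom tally by fragment:
  CH3 → C:1 H:3
  CH(CH3) → C:2 H:4
  CH2 → C:1 H:2
  CH(C2H5) → C:3 H:6
  CH2Cl → C:1 H:2 Cl:1
Element totals:
  C: 8
  H: 17
  Cl: 1
Molecular formula: C8H17Cl.
  M = 8(12.011) + 17(1.008) + 35.45
    = 96.088 + 17.136 + 35.450 = 148.674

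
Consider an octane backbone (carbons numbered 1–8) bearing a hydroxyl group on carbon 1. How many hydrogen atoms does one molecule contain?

Atom tally by fragment:
  HOCH2 → C:1 H:3 O:1
  CH2 → C:1 H:2
  CH2 → C:1 H:2
  CH2 → C:1 H:2
  CH2 → C:1 H:2
  CH2 → C:1 H:2
  CH2 → C:1 H:2
  CH3 → C:1 H:3
Element totals:
  C: 8
  H: 18
  O: 1

18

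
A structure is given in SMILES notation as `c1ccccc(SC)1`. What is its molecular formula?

C7H8S

Atom tally by fragment:
  benzene ring core → C:6 H:6
  (− 1 ring H displaced by substituents)
  + SCH3 → C:1 H:3 S:1
Element totals:
  C: 7
  H: 8
  S: 1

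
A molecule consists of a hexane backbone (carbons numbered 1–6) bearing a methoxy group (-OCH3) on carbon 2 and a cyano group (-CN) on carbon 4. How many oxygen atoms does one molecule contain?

1

Atom tally by fragment:
  CH3 → C:1 H:3
  CH(OCH3) → C:2 H:4 O:1
  CH2 → C:1 H:2
  CH(CN) → C:2 H:1 N:1
  CH2 → C:1 H:2
  CH3 → C:1 H:3
Element totals:
  C: 8
  H: 15
  N: 1
  O: 1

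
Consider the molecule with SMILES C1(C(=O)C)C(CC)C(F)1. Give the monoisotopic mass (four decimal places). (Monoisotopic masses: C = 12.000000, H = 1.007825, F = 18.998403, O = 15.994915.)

130.0794

Atom tally by fragment:
  cyclopropane ring core → C:3 H:6
  (− 3 ring H displaced by substituents)
  + COCH3 → C:2 H:3 O:1
  + C2H5 → C:2 H:5
  + F → F:1
Element totals:
  C: 7
  H: 11
  F: 1
  O: 1
Molecular formula: C7H11FO.
  M = 7(12.0) + 11(1.007825) + 18.998403 + 15.994915
    = 84.000000 + 11.086075 + 18.998403 + 15.994915 = 130.079393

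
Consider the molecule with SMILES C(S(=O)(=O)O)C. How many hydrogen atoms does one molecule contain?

Atom tally by fragment:
  HO3SCH2 → C:1 H:3 S:1 O:3
  CH3 → C:1 H:3
Element totals:
  C: 2
  H: 6
  O: 3
  S: 1

6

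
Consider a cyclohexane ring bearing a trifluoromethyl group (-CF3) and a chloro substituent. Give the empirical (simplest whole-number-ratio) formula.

C7H10ClF3

Atom tally by fragment:
  cyclohexane ring core → C:6 H:12
  (− 2 ring H displaced by substituents)
  + CF3 → C:1 F:3
  + Cl → Cl:1
Element totals:
  C: 7
  H: 10
  Cl: 1
  F: 3
Molecular formula: C7H10ClF3.
gcd of subscripts (7, 1, 3, 10) = 1, so the empirical formula equals the molecular formula.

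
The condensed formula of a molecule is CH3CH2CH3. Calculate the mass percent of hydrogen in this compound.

18.29%

Atom tally by fragment:
  CH3 → C:1 H:3
  CH2 → C:1 H:2
  CH3 → C:1 H:3
Element totals:
  C: 3
  H: 8
Molecular formula: C3H8.
Molar mass = 44.097 g/mol.
Mass from H: 8 × 1.008 = 8.064 g/mol.
%H = 8.064 / 44.097 × 100 = 18.29%.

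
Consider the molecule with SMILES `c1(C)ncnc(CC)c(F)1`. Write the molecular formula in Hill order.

C7H9FN2

Atom tally by fragment:
  pyrimidine ring core → C:4 H:4 N:2
  (− 3 ring H displaced by substituents)
  + CH3 → C:1 H:3
  + C2H5 → C:2 H:5
  + F → F:1
Element totals:
  C: 7
  H: 9
  F: 1
  N: 2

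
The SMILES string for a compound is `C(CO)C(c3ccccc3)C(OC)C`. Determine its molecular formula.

Atom tally by fragment:
  HOCH2CH2 → C:2 H:5 O:1
  CH(C6H5) → C:7 H:6
  CH(OCH3) → C:2 H:4 O:1
  CH3 → C:1 H:3
Element totals:
  C: 12
  H: 18
  O: 2

C12H18O2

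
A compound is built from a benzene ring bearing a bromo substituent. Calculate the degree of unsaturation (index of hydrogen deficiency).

Atom tally by fragment:
  benzene ring core → C:6 H:6
  (− 1 ring H displaced by substituents)
  + Br → Br:1
Element totals:
  C: 6
  H: 5
  Br: 1
Molecular formula: C6H5Br.
DoU = (2C + 2 + N − H − X) / 2 = (2·6 + 2 + 0 − 5 − 1) / 2 = 4.

4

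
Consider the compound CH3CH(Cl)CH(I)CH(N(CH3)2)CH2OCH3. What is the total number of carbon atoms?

8

Atom tally by fragment:
  CH3 → C:1 H:3
  CH(Cl) → C:1 H:1 Cl:1
  CH(I) → C:1 H:1 I:1
  CH(N(CH3)2) → C:3 H:7 N:1
  CH2OCH3 → C:2 H:5 O:1
Element totals:
  C: 8
  H: 17
  Cl: 1
  I: 1
  N: 1
  O: 1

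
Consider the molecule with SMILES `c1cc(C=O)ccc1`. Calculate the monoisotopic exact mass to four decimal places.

106.0419

Atom tally by fragment:
  benzene ring core → C:6 H:6
  (− 1 ring H displaced by substituents)
  + CHO → C:1 H:1 O:1
Element totals:
  C: 7
  H: 6
  O: 1
Molecular formula: C7H6O.
  M = 7(12.0) + 6(1.007825) + 15.994915
    = 84.000000 + 6.046950 + 15.994915 = 106.041865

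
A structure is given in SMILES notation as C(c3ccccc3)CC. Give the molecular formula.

Atom tally by fragment:
  C6H5CH2 → C:7 H:7
  CH2 → C:1 H:2
  CH3 → C:1 H:3
Element totals:
  C: 9
  H: 12

C9H12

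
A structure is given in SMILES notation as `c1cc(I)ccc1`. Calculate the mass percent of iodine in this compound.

62.20%

Atom tally by fragment:
  benzene ring core → C:6 H:6
  (− 1 ring H displaced by substituents)
  + I → I:1
Element totals:
  C: 6
  H: 5
  I: 1
Molecular formula: C6H5I.
Molar mass = 204.010 g/mol.
Mass from I: 1 × 126.904 = 126.904 g/mol.
%I = 126.904 / 204.010 × 100 = 62.20%.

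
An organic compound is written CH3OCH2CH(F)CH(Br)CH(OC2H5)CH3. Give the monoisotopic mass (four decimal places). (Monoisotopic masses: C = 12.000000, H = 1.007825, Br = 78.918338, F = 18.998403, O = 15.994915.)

Element totals:
  C: 8
  H: 16
  Br: 1
  F: 1
  O: 2
Molecular formula: C8H16BrFO2.
  M = 8(12.0) + 16(1.007825) + 78.918338 + 18.998403 + 2(15.994915)
    = 96.000000 + 16.125200 + 78.918338 + 18.998403 + 31.989830 = 242.031771

242.0318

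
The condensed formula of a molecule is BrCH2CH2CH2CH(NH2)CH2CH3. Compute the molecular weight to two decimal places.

180.09 g/mol

Atom tally by fragment:
  BrCH2 → C:1 H:2 Br:1
  CH2 → C:1 H:2
  CH2 → C:1 H:2
  CH(NH2) → C:1 H:3 N:1
  CH2 → C:1 H:2
  CH3 → C:1 H:3
Element totals:
  C: 6
  H: 14
  Br: 1
  N: 1
Molecular formula: C6H14BrN.
  M = 6(12.011) + 14(1.008) + 79.904 + 14.007
    = 72.066 + 14.112 + 79.904 + 14.007 = 180.089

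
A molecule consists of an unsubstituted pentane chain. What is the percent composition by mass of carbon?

Atom tally by fragment:
  CH3 → C:1 H:3
  CH2 → C:1 H:2
  CH2 → C:1 H:2
  CH2 → C:1 H:2
  CH3 → C:1 H:3
Element totals:
  C: 5
  H: 12
Molecular formula: C5H12.
Molar mass = 72.151 g/mol.
Mass from C: 5 × 12.011 = 60.055 g/mol.
%C = 60.055 / 72.151 × 100 = 83.24%.

83.24%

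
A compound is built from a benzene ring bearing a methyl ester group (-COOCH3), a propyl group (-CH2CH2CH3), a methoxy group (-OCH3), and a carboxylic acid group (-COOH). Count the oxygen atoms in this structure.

Atom tally by fragment:
  benzene ring core → C:6 H:6
  (− 4 ring H displaced by substituents)
  + COOCH3 → C:2 H:3 O:2
  + CH2CH2CH3 → C:3 H:7
  + OCH3 → C:1 H:3 O:1
  + COOH → C:1 H:1 O:2
Element totals:
  C: 13
  H: 16
  O: 5

5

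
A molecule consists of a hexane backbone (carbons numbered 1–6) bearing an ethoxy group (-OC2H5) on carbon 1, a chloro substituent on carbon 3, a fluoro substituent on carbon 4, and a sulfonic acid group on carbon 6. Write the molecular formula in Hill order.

Atom tally by fragment:
  C2H5OCH2 → C:3 H:7 O:1
  CH2 → C:1 H:2
  CH(Cl) → C:1 H:1 Cl:1
  CH(F) → C:1 H:1 F:1
  CH2 → C:1 H:2
  CH2SO3H → C:1 H:3 S:1 O:3
Element totals:
  C: 8
  H: 16
  Cl: 1
  F: 1
  O: 4
  S: 1

C8H16ClFO4S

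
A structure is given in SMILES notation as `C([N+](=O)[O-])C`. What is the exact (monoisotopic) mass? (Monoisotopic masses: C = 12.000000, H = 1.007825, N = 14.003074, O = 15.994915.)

75.0320

Atom tally by fragment:
  O2NCH2 → C:1 H:2 N:1 O:2
  CH3 → C:1 H:3
Element totals:
  C: 2
  H: 5
  N: 1
  O: 2
Molecular formula: C2H5NO2.
  M = 2(12.0) + 5(1.007825) + 14.003074 + 2(15.994915)
    = 24.000000 + 5.039125 + 14.003074 + 31.989830 = 75.032029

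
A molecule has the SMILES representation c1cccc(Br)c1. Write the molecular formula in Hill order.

C6H5Br

Atom tally by fragment:
  benzene ring core → C:6 H:6
  (− 1 ring H displaced by substituents)
  + Br → Br:1
Element totals:
  C: 6
  H: 5
  Br: 1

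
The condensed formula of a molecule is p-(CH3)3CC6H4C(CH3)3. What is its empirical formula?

C7H11

Element totals:
  C: 14
  H: 22
Molecular formula: C14H22.
gcd of subscripts = 2; dividing each by 2:
  C: 14/2 = 7
  H: 22/2 = 11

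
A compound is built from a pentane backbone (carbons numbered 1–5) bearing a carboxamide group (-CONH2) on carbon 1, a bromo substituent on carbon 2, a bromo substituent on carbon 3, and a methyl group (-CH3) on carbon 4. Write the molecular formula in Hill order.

Atom tally by fragment:
  H2NOCCH2 → C:2 H:4 O:1 N:1
  CH(Br) → C:1 H:1 Br:1
  CH(Br) → C:1 H:1 Br:1
  CH(CH3) → C:2 H:4
  CH3 → C:1 H:3
Element totals:
  C: 7
  H: 13
  Br: 2
  N: 1
  O: 1

C7H13Br2NO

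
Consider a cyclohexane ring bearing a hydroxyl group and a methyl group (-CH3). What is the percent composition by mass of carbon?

73.63%

Atom tally by fragment:
  cyclohexane ring core → C:6 H:12
  (− 2 ring H displaced by substituents)
  + OH → O:1 H:1
  + CH3 → C:1 H:3
Element totals:
  C: 7
  H: 14
  O: 1
Molecular formula: C7H14O.
Molar mass = 114.188 g/mol.
Mass from C: 7 × 12.011 = 84.077 g/mol.
%C = 84.077 / 114.188 × 100 = 73.63%.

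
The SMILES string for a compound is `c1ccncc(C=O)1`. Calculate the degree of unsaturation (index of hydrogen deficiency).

Atom tally by fragment:
  pyridine ring core → C:5 H:5 N:1
  (− 1 ring H displaced by substituents)
  + CHO → C:1 H:1 O:1
Element totals:
  C: 6
  H: 5
  N: 1
  O: 1
Molecular formula: C6H5NO.
DoU = (2C + 2 + N − H − X) / 2 = (2·6 + 2 + 1 − 5 − 0) / 2 = 5.

5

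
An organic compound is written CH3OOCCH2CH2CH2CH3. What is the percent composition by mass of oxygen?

27.55%

Element totals:
  C: 6
  H: 12
  O: 2
Molecular formula: C6H12O2.
Molar mass = 116.160 g/mol.
Mass from O: 2 × 15.999 = 31.998 g/mol.
%O = 31.998 / 116.160 × 100 = 27.55%.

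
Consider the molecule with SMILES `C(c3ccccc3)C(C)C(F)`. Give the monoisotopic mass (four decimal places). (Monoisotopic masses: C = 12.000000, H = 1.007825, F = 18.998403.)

152.1001

Atom tally by fragment:
  C6H5CH2 → C:7 H:7
  CH(CH3) → C:2 H:4
  CH2F → C:1 H:2 F:1
Element totals:
  C: 10
  H: 13
  F: 1
Molecular formula: C10H13F.
  M = 10(12.0) + 13(1.007825) + 18.998403
    = 120.000000 + 13.101725 + 18.998403 = 152.100128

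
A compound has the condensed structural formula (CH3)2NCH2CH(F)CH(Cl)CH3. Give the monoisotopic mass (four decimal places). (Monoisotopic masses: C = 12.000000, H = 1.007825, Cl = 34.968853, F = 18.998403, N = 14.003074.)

Atom tally by fragment:
  (CH3)2NCH2 → C:3 H:8 N:1
  CH(F) → C:1 H:1 F:1
  CH(Cl) → C:1 H:1 Cl:1
  CH3 → C:1 H:3
Element totals:
  C: 6
  H: 13
  Cl: 1
  F: 1
  N: 1
Molecular formula: C6H13ClFN.
  M = 6(12.0) + 13(1.007825) + 34.968853 + 18.998403 + 14.003074
    = 72.000000 + 13.101725 + 34.968853 + 18.998403 + 14.003074 = 153.072055

153.0721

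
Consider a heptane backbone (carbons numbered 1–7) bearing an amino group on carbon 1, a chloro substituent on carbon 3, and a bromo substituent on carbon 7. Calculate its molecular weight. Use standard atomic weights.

Atom tally by fragment:
  H2NCH2 → C:1 H:4 N:1
  CH2 → C:1 H:2
  CH(Cl) → C:1 H:1 Cl:1
  CH2 → C:1 H:2
  CH2 → C:1 H:2
  CH2 → C:1 H:2
  CH2Br → C:1 H:2 Br:1
Element totals:
  C: 7
  H: 15
  Br: 1
  Cl: 1
  N: 1
Molecular formula: C7H15BrClN.
  M = 7(12.011) + 15(1.008) + 79.904 + 35.45 + 14.007
    = 84.077 + 15.120 + 79.904 + 35.450 + 14.007 = 228.558

228.56 g/mol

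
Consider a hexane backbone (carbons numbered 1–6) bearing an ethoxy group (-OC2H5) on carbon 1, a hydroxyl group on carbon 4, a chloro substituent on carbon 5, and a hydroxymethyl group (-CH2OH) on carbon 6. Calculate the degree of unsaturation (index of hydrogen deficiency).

0

Atom tally by fragment:
  C2H5OCH2 → C:3 H:7 O:1
  CH2 → C:1 H:2
  CH2 → C:1 H:2
  CH(OH) → C:1 H:2 O:1
  CH(Cl) → C:1 H:1 Cl:1
  CH2CH2OH → C:2 H:5 O:1
Element totals:
  C: 9
  H: 19
  Cl: 1
  O: 3
Molecular formula: C9H19ClO3.
DoU = (2C + 2 + N − H − X) / 2 = (2·9 + 2 + 0 − 19 − 1) / 2 = 0.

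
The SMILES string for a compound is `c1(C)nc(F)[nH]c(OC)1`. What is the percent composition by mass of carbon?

46.15%

Atom tally by fragment:
  imidazole ring core → C:3 H:4 N:2
  (− 3 ring H displaced by substituents)
  + CH3 → C:1 H:3
  + F → F:1
  + OCH3 → C:1 H:3 O:1
Element totals:
  C: 5
  H: 7
  F: 1
  N: 2
  O: 1
Molecular formula: C5H7FN2O.
Molar mass = 130.122 g/mol.
Mass from C: 5 × 12.011 = 60.055 g/mol.
%C = 60.055 / 130.122 × 100 = 46.15%.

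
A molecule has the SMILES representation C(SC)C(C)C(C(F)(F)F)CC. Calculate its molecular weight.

Atom tally by fragment:
  CH3SCH2 → C:2 H:5 S:1
  CH(CH3) → C:2 H:4
  CH(CF3) → C:2 H:1 F:3
  CH2 → C:1 H:2
  CH3 → C:1 H:3
Element totals:
  C: 8
  H: 15
  F: 3
  S: 1
Molecular formula: C8H15F3S.
  M = 8(12.011) + 15(1.008) + 3(18.998) + 32.06
    = 96.088 + 15.120 + 56.994 + 32.060 = 200.262

200.26 g/mol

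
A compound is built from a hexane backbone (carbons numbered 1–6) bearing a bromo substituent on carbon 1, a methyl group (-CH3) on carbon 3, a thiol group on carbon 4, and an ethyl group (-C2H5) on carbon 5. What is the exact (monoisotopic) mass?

238.0391

Atom tally by fragment:
  BrCH2 → C:1 H:2 Br:1
  CH2 → C:1 H:2
  CH(CH3) → C:2 H:4
  CH(SH) → C:1 H:2 S:1
  CH(C2H5) → C:3 H:6
  CH3 → C:1 H:3
Element totals:
  C: 9
  H: 19
  Br: 1
  S: 1
Molecular formula: C9H19BrS.
  M = 9(12.0) + 19(1.007825) + 78.918338 + 31.972071
    = 108.000000 + 19.148675 + 78.918338 + 31.972071 = 238.039084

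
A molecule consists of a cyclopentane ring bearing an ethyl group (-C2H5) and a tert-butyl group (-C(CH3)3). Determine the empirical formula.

Atom tally by fragment:
  cyclopentane ring core → C:5 H:10
  (− 2 ring H displaced by substituents)
  + C2H5 → C:2 H:5
  + C(CH3)3 → C:4 H:9
Element totals:
  C: 11
  H: 22
Molecular formula: C11H22.
gcd of subscripts = 11; dividing each by 11:
  C: 11/11 = 1
  H: 22/11 = 2

CH2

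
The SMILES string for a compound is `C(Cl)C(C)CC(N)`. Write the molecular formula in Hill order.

Atom tally by fragment:
  ClCH2 → C:1 H:2 Cl:1
  CH(CH3) → C:2 H:4
  CH2 → C:1 H:2
  CH2NH2 → C:1 H:4 N:1
Element totals:
  C: 5
  H: 12
  Cl: 1
  N: 1

C5H12ClN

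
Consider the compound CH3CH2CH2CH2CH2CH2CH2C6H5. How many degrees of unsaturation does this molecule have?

4

Atom tally by fragment:
  CH3 → C:1 H:3
  CH2 → C:1 H:2
  CH2 → C:1 H:2
  CH2 → C:1 H:2
  CH2 → C:1 H:2
  CH2 → C:1 H:2
  CH2C6H5 → C:7 H:7
Element totals:
  C: 13
  H: 20
Molecular formula: C13H20.
DoU = (2C + 2 + N − H − X) / 2 = (2·13 + 2 + 0 − 20 − 0) / 2 = 4.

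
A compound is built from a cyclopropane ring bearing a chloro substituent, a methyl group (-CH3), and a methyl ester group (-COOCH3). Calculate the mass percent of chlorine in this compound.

23.86%

Atom tally by fragment:
  cyclopropane ring core → C:3 H:6
  (− 3 ring H displaced by substituents)
  + Cl → Cl:1
  + CH3 → C:1 H:3
  + COOCH3 → C:2 H:3 O:2
Element totals:
  C: 6
  H: 9
  Cl: 1
  O: 2
Molecular formula: C6H9ClO2.
Molar mass = 148.586 g/mol.
Mass from Cl: 1 × 35.45 = 35.450 g/mol.
%Cl = 35.450 / 148.586 × 100 = 23.86%.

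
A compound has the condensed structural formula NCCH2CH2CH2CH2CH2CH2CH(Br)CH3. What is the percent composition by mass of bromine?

Atom tally by fragment:
  NCCH2 → C:2 H:2 N:1
  CH2 → C:1 H:2
  CH2 → C:1 H:2
  CH2 → C:1 H:2
  CH2 → C:1 H:2
  CH2 → C:1 H:2
  CH(Br) → C:1 H:1 Br:1
  CH3 → C:1 H:3
Element totals:
  C: 9
  H: 16
  Br: 1
  N: 1
Molecular formula: C9H16BrN.
Molar mass = 218.138 g/mol.
Mass from Br: 1 × 79.904 = 79.904 g/mol.
%Br = 79.904 / 218.138 × 100 = 36.63%.

36.63%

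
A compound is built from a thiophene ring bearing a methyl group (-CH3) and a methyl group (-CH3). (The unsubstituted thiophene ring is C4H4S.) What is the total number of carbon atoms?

6

Atom tally by fragment:
  thiophene ring core → C:4 H:4 S:1
  (− 2 ring H displaced by substituents)
  + CH3 → C:1 H:3
  + CH3 → C:1 H:3
Element totals:
  C: 6
  H: 8
  S: 1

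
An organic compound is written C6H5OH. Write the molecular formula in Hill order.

Element totals:
  C: 6
  H: 6
  O: 1

C6H6O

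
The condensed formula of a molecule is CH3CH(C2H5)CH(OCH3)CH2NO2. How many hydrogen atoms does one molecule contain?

Atom tally by fragment:
  CH3 → C:1 H:3
  CH(C2H5) → C:3 H:6
  CH(OCH3) → C:2 H:4 O:1
  CH2NO2 → C:1 H:2 N:1 O:2
Element totals:
  C: 7
  H: 15
  N: 1
  O: 3

15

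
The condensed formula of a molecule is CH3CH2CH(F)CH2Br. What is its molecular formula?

C4H8BrF

Element totals:
  C: 4
  H: 8
  Br: 1
  F: 1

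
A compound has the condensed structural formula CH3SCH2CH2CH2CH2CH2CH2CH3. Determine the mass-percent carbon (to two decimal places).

Element totals:
  C: 8
  H: 18
  S: 1
Molecular formula: C8H18S.
Molar mass = 146.292 g/mol.
Mass from C: 8 × 12.011 = 96.088 g/mol.
%C = 96.088 / 146.292 × 100 = 65.68%.

65.68%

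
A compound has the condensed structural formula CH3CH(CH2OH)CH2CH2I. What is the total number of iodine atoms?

Atom tally by fragment:
  CH3 → C:1 H:3
  CH(CH2OH) → C:2 H:4 O:1
  CH2 → C:1 H:2
  CH2I → C:1 H:2 I:1
Element totals:
  C: 5
  H: 11
  I: 1
  O: 1

1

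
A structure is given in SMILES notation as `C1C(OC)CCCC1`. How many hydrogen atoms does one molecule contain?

Atom tally by fragment:
  cyclohexane ring core → C:6 H:12
  (− 1 ring H displaced by substituents)
  + OCH3 → C:1 H:3 O:1
Element totals:
  C: 7
  H: 14
  O: 1

14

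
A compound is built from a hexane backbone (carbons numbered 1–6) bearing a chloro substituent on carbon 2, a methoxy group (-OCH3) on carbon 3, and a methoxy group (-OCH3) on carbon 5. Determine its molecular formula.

C8H17ClO2

Atom tally by fragment:
  CH3 → C:1 H:3
  CH(Cl) → C:1 H:1 Cl:1
  CH(OCH3) → C:2 H:4 O:1
  CH2 → C:1 H:2
  CH(OCH3) → C:2 H:4 O:1
  CH3 → C:1 H:3
Element totals:
  C: 8
  H: 17
  Cl: 1
  O: 2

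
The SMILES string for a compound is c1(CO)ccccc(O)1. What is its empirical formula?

C7H8O2

Atom tally by fragment:
  benzene ring core → C:6 H:6
  (− 2 ring H displaced by substituents)
  + CH2OH → C:1 H:3 O:1
  + OH → O:1 H:1
Element totals:
  C: 7
  H: 8
  O: 2
Molecular formula: C7H8O2.
gcd of subscripts (7, 8, 2) = 1, so the empirical formula equals the molecular formula.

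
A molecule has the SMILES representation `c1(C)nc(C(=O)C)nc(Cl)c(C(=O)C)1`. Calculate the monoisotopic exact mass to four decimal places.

212.0353

Atom tally by fragment:
  pyrimidine ring core → C:4 H:4 N:2
  (− 4 ring H displaced by substituents)
  + CH3 → C:1 H:3
  + COCH3 → C:2 H:3 O:1
  + Cl → Cl:1
  + COCH3 → C:2 H:3 O:1
Element totals:
  C: 9
  H: 9
  Cl: 1
  N: 2
  O: 2
Molecular formula: C9H9ClN2O2.
  M = 9(12.0) + 9(1.007825) + 34.968853 + 2(14.003074) + 2(15.994915)
    = 108.000000 + 9.070425 + 34.968853 + 28.006148 + 31.989830 = 212.035256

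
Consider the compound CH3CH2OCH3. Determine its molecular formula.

Atom tally by fragment:
  CH3 → C:1 H:3
  CH2OCH3 → C:2 H:5 O:1
Element totals:
  C: 3
  H: 8
  O: 1

C3H8O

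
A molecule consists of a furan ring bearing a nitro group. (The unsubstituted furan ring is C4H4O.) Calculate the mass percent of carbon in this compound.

Atom tally by fragment:
  furan ring core → C:4 H:4 O:1
  (− 1 ring H displaced by substituents)
  + NO2 → N:1 O:2
Element totals:
  C: 4
  H: 3
  N: 1
  O: 3
Molecular formula: C4H3NO3.
Molar mass = 113.072 g/mol.
Mass from C: 4 × 12.011 = 48.044 g/mol.
%C = 48.044 / 113.072 × 100 = 42.49%.

42.49%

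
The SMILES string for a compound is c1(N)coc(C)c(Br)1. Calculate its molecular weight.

176.01 g/mol

Atom tally by fragment:
  furan ring core → C:4 H:4 O:1
  (− 3 ring H displaced by substituents)
  + NH2 → N:1 H:2
  + CH3 → C:1 H:3
  + Br → Br:1
Element totals:
  C: 5
  H: 6
  Br: 1
  N: 1
  O: 1
Molecular formula: C5H6BrNO.
  M = 5(12.011) + 6(1.008) + 79.904 + 14.007 + 15.999
    = 60.055 + 6.048 + 79.904 + 14.007 + 15.999 = 176.013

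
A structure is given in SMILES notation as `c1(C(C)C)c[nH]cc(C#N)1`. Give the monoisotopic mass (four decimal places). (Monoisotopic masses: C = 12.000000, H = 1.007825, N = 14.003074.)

Atom tally by fragment:
  pyrrole ring core → C:4 H:5 N:1
  (− 2 ring H displaced by substituents)
  + CH(CH3)2 → C:3 H:7
  + CN → C:1 N:1
Element totals:
  C: 8
  H: 10
  N: 2
Molecular formula: C8H10N2.
  M = 8(12.0) + 10(1.007825) + 2(14.003074)
    = 96.000000 + 10.078250 + 28.006148 = 134.084398

134.0844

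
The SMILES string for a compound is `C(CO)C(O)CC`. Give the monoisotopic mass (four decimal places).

104.0837

Atom tally by fragment:
  HOCH2CH2 → C:2 H:5 O:1
  CH(OH) → C:1 H:2 O:1
  CH2 → C:1 H:2
  CH3 → C:1 H:3
Element totals:
  C: 5
  H: 12
  O: 2
Molecular formula: C5H12O2.
  M = 5(12.0) + 12(1.007825) + 2(15.994915)
    = 60.000000 + 12.093900 + 31.989830 = 104.083730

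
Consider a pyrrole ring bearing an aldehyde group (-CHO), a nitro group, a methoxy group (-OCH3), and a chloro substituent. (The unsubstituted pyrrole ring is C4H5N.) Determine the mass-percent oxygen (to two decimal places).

Atom tally by fragment:
  pyrrole ring core → C:4 H:5 N:1
  (− 4 ring H displaced by substituents)
  + CHO → C:1 H:1 O:1
  + NO2 → N:1 O:2
  + OCH3 → C:1 H:3 O:1
  + Cl → Cl:1
Element totals:
  C: 6
  H: 5
  Cl: 1
  N: 2
  O: 4
Molecular formula: C6H5ClN2O4.
Molar mass = 204.566 g/mol.
Mass from O: 4 × 15.999 = 63.996 g/mol.
%O = 63.996 / 204.566 × 100 = 31.28%.

31.28%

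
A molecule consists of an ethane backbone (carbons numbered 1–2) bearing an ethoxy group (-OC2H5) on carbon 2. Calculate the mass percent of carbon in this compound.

Atom tally by fragment:
  CH3 → C:1 H:3
  CH2OC2H5 → C:3 H:7 O:1
Element totals:
  C: 4
  H: 10
  O: 1
Molecular formula: C4H10O.
Molar mass = 74.123 g/mol.
Mass from C: 4 × 12.011 = 48.044 g/mol.
%C = 48.044 / 74.123 × 100 = 64.82%.

64.82%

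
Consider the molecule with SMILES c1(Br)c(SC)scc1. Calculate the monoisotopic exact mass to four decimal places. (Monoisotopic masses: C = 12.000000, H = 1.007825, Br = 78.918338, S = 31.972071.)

207.9016

Atom tally by fragment:
  thiophene ring core → C:4 H:4 S:1
  (− 2 ring H displaced by substituents)
  + Br → Br:1
  + SCH3 → C:1 H:3 S:1
Element totals:
  C: 5
  H: 5
  Br: 1
  S: 2
Molecular formula: C5H5BrS2.
  M = 5(12.0) + 5(1.007825) + 78.918338 + 2(31.972071)
    = 60.000000 + 5.039125 + 78.918338 + 63.944142 = 207.901605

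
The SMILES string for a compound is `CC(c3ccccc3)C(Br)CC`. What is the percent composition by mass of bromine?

Atom tally by fragment:
  CH3 → C:1 H:3
  CH(C6H5) → C:7 H:6
  CH(Br) → C:1 H:1 Br:1
  CH2 → C:1 H:2
  CH3 → C:1 H:3
Element totals:
  C: 11
  H: 15
  Br: 1
Molecular formula: C11H15Br.
Molar mass = 227.145 g/mol.
Mass from Br: 1 × 79.904 = 79.904 g/mol.
%Br = 79.904 / 227.145 × 100 = 35.18%.

35.18%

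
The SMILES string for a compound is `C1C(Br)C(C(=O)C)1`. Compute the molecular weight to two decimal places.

163.01 g/mol

Atom tally by fragment:
  cyclopropane ring core → C:3 H:6
  (− 2 ring H displaced by substituents)
  + Br → Br:1
  + COCH3 → C:2 H:3 O:1
Element totals:
  C: 5
  H: 7
  Br: 1
  O: 1
Molecular formula: C5H7BrO.
  M = 5(12.011) + 7(1.008) + 79.904 + 15.999
    = 60.055 + 7.056 + 79.904 + 15.999 = 163.014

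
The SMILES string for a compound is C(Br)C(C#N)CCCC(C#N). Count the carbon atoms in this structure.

Atom tally by fragment:
  BrCH2 → C:1 H:2 Br:1
  CH(CN) → C:2 H:1 N:1
  CH2 → C:1 H:2
  CH2 → C:1 H:2
  CH2 → C:1 H:2
  CH2CN → C:2 H:2 N:1
Element totals:
  C: 8
  H: 11
  Br: 1
  N: 2

8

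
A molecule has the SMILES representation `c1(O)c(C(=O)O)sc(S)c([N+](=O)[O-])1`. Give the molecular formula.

C5H3NO5S2

Atom tally by fragment:
  thiophene ring core → C:4 H:4 S:1
  (− 4 ring H displaced by substituents)
  + OH → O:1 H:1
  + COOH → C:1 H:1 O:2
  + SH → S:1 H:1
  + NO2 → N:1 O:2
Element totals:
  C: 5
  H: 3
  N: 1
  O: 5
  S: 2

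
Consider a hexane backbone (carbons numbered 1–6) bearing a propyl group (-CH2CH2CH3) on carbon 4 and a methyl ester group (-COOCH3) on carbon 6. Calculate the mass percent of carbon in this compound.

70.92%

Atom tally by fragment:
  CH3 → C:1 H:3
  CH2 → C:1 H:2
  CH2 → C:1 H:2
  CH(CH2CH2CH3) → C:4 H:8
  CH2 → C:1 H:2
  CH2COOCH3 → C:3 H:5 O:2
Element totals:
  C: 11
  H: 22
  O: 2
Molecular formula: C11H22O2.
Molar mass = 186.295 g/mol.
Mass from C: 11 × 12.011 = 132.121 g/mol.
%C = 132.121 / 186.295 × 100 = 70.92%.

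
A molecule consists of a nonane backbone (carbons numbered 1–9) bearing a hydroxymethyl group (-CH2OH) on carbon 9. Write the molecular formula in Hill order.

Atom tally by fragment:
  CH3 → C:1 H:3
  CH2 → C:1 H:2
  CH2 → C:1 H:2
  CH2 → C:1 H:2
  CH2 → C:1 H:2
  CH2 → C:1 H:2
  CH2 → C:1 H:2
  CH2 → C:1 H:2
  CH2CH2OH → C:2 H:5 O:1
Element totals:
  C: 10
  H: 22
  O: 1

C10H22O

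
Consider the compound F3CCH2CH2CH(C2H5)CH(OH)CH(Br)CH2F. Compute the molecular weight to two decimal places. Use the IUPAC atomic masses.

Element totals:
  C: 9
  H: 15
  Br: 1
  F: 4
  O: 1
Molecular formula: C9H15BrF4O.
  M = 9(12.011) + 15(1.008) + 79.904 + 4(18.998) + 15.999
    = 108.099 + 15.120 + 79.904 + 75.992 + 15.999 = 295.114

295.11 g/mol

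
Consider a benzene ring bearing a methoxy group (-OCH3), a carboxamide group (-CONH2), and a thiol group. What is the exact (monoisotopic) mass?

183.0354

Atom tally by fragment:
  benzene ring core → C:6 H:6
  (− 3 ring H displaced by substituents)
  + OCH3 → C:1 H:3 O:1
  + CONH2 → C:1 H:2 O:1 N:1
  + SH → S:1 H:1
Element totals:
  C: 8
  H: 9
  N: 1
  O: 2
  S: 1
Molecular formula: C8H9NO2S.
  M = 8(12.0) + 9(1.007825) + 14.003074 + 2(15.994915) + 31.972071
    = 96.000000 + 9.070425 + 14.003074 + 31.989830 + 31.972071 = 183.035400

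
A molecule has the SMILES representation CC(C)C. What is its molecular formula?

Atom tally by fragment:
  CH3 → C:1 H:3
  CH(CH3) → C:2 H:4
  CH3 → C:1 H:3
Element totals:
  C: 4
  H: 10

C4H10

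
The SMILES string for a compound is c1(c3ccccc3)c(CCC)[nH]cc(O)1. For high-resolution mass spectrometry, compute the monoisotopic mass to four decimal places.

Atom tally by fragment:
  pyrrole ring core → C:4 H:5 N:1
  (− 3 ring H displaced by substituents)
  + C6H5 → C:6 H:5
  + CH2CH2CH3 → C:3 H:7
  + OH → O:1 H:1
Element totals:
  C: 13
  H: 15
  N: 1
  O: 1
Molecular formula: C13H15NO.
  M = 13(12.0) + 15(1.007825) + 14.003074 + 15.994915
    = 156.000000 + 15.117375 + 14.003074 + 15.994915 = 201.115364

201.1154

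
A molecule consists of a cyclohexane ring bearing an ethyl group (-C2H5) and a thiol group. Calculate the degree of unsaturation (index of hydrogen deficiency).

1

Atom tally by fragment:
  cyclohexane ring core → C:6 H:12
  (− 2 ring H displaced by substituents)
  + C2H5 → C:2 H:5
  + SH → S:1 H:1
Element totals:
  C: 8
  H: 16
  S: 1
Molecular formula: C8H16S.
DoU = (2C + 2 + N − H − X) / 2 = (2·8 + 2 + 0 − 16 − 0) / 2 = 1.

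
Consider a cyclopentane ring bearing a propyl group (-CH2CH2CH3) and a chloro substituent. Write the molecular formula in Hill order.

C8H15Cl

Atom tally by fragment:
  cyclopentane ring core → C:5 H:10
  (− 2 ring H displaced by substituents)
  + CH2CH2CH3 → C:3 H:7
  + Cl → Cl:1
Element totals:
  C: 8
  H: 15
  Cl: 1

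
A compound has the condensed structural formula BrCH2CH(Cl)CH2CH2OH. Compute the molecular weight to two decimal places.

187.46 g/mol

Atom tally by fragment:
  BrCH2 → C:1 H:2 Br:1
  CH(Cl) → C:1 H:1 Cl:1
  CH2 → C:1 H:2
  CH2OH → C:1 H:3 O:1
Element totals:
  C: 4
  H: 8
  Br: 1
  Cl: 1
  O: 1
Molecular formula: C4H8BrClO.
  M = 4(12.011) + 8(1.008) + 79.904 + 35.45 + 15.999
    = 48.044 + 8.064 + 79.904 + 35.450 + 15.999 = 187.461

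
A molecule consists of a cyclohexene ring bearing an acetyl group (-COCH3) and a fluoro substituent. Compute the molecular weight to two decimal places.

Atom tally by fragment:
  cyclohexene ring core → C:6 H:10
  (− 2 ring H displaced by substituents)
  + COCH3 → C:2 H:3 O:1
  + F → F:1
Element totals:
  C: 8
  H: 11
  F: 1
  O: 1
Molecular formula: C8H11FO.
  M = 8(12.011) + 11(1.008) + 18.998 + 15.999
    = 96.088 + 11.088 + 18.998 + 15.999 = 142.173

142.17 g/mol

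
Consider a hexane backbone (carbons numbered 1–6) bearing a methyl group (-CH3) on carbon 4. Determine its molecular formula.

C7H16

Atom tally by fragment:
  CH3 → C:1 H:3
  CH2 → C:1 H:2
  CH2 → C:1 H:2
  CH(CH3) → C:2 H:4
  CH2 → C:1 H:2
  CH3 → C:1 H:3
Element totals:
  C: 7
  H: 16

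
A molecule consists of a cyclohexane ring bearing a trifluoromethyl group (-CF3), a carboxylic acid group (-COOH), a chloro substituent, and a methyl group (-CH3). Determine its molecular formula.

Atom tally by fragment:
  cyclohexane ring core → C:6 H:12
  (− 4 ring H displaced by substituents)
  + CF3 → C:1 F:3
  + COOH → C:1 H:1 O:2
  + Cl → Cl:1
  + CH3 → C:1 H:3
Element totals:
  C: 9
  H: 12
  Cl: 1
  F: 3
  O: 2

C9H12ClF3O2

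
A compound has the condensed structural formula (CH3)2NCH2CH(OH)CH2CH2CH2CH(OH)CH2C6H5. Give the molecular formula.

C15H25NO2

Atom tally by fragment:
  (CH3)2NCH2 → C:3 H:8 N:1
  CH(OH) → C:1 H:2 O:1
  CH2 → C:1 H:2
  CH2 → C:1 H:2
  CH2 → C:1 H:2
  CH(OH) → C:1 H:2 O:1
  CH2C6H5 → C:7 H:7
Element totals:
  C: 15
  H: 25
  N: 1
  O: 2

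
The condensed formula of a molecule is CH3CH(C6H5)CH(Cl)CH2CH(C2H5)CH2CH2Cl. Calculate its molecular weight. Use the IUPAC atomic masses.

Element totals:
  C: 15
  H: 22
  Cl: 2
Molecular formula: C15H22Cl2.
  M = 15(12.011) + 22(1.008) + 2(35.45)
    = 180.165 + 22.176 + 70.900 = 273.241

273.24 g/mol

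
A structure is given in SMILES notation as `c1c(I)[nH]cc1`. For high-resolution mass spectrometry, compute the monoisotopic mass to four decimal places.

192.9388

Atom tally by fragment:
  pyrrole ring core → C:4 H:5 N:1
  (− 1 ring H displaced by substituents)
  + I → I:1
Element totals:
  C: 4
  H: 4
  I: 1
  N: 1
Molecular formula: C4H4IN.
  M = 4(12.0) + 4(1.007825) + 126.904472 + 14.003074
    = 48.000000 + 4.031300 + 126.904472 + 14.003074 = 192.938846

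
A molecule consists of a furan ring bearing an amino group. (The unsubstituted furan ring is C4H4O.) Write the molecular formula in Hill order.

Atom tally by fragment:
  furan ring core → C:4 H:4 O:1
  (− 1 ring H displaced by substituents)
  + NH2 → N:1 H:2
Element totals:
  C: 4
  H: 5
  N: 1
  O: 1

C4H5NO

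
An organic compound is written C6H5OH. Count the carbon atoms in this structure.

6

Atom tally by fragment:
  benzene ring core → C:6 H:6
  (− 1 ring H displaced by substituents)
  + OH → O:1 H:1
Element totals:
  C: 6
  H: 6
  O: 1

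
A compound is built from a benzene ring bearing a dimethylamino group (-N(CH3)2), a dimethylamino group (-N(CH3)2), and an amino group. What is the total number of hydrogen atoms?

17

Atom tally by fragment:
  benzene ring core → C:6 H:6
  (− 3 ring H displaced by substituents)
  + N(CH3)2 → N:1 C:2 H:6
  + N(CH3)2 → N:1 C:2 H:6
  + NH2 → N:1 H:2
Element totals:
  C: 10
  H: 17
  N: 3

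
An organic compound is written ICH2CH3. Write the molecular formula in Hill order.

Atom tally by fragment:
  ICH2 → C:1 H:2 I:1
  CH3 → C:1 H:3
Element totals:
  C: 2
  H: 5
  I: 1

C2H5I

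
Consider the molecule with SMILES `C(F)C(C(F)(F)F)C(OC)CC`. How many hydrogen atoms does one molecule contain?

12

Atom tally by fragment:
  FCH2 → C:1 H:2 F:1
  CH(CF3) → C:2 H:1 F:3
  CH(OCH3) → C:2 H:4 O:1
  CH2 → C:1 H:2
  CH3 → C:1 H:3
Element totals:
  C: 7
  H: 12
  F: 4
  O: 1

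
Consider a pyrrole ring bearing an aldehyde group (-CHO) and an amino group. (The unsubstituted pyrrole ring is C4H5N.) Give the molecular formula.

C5H6N2O

Atom tally by fragment:
  pyrrole ring core → C:4 H:5 N:1
  (− 2 ring H displaced by substituents)
  + CHO → C:1 H:1 O:1
  + NH2 → N:1 H:2
Element totals:
  C: 5
  H: 6
  N: 2
  O: 1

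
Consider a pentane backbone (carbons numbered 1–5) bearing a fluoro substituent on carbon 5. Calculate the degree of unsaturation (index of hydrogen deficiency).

Atom tally by fragment:
  CH3 → C:1 H:3
  CH2 → C:1 H:2
  CH2 → C:1 H:2
  CH2 → C:1 H:2
  CH2F → C:1 H:2 F:1
Element totals:
  C: 5
  H: 11
  F: 1
Molecular formula: C5H11F.
DoU = (2C + 2 + N − H − X) / 2 = (2·5 + 2 + 0 − 11 − 1) / 2 = 0.

0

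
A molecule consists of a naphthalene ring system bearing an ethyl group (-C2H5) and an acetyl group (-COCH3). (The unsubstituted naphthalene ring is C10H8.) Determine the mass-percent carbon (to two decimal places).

84.81%

Atom tally by fragment:
  naphthalene ring system core → C:10 H:8
  (− 2 ring H displaced by substituents)
  + C2H5 → C:2 H:5
  + COCH3 → C:2 H:3 O:1
Element totals:
  C: 14
  H: 14
  O: 1
Molecular formula: C14H14O.
Molar mass = 198.265 g/mol.
Mass from C: 14 × 12.011 = 168.154 g/mol.
%C = 168.154 / 198.265 × 100 = 84.81%.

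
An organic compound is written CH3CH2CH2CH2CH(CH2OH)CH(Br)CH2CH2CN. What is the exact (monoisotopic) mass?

247.0572

Atom tally by fragment:
  CH3 → C:1 H:3
  CH2 → C:1 H:2
  CH2 → C:1 H:2
  CH2 → C:1 H:2
  CH(CH2OH) → C:2 H:4 O:1
  CH(Br) → C:1 H:1 Br:1
  CH2 → C:1 H:2
  CH2CN → C:2 H:2 N:1
Element totals:
  C: 10
  H: 18
  Br: 1
  N: 1
  O: 1
Molecular formula: C10H18BrNO.
  M = 10(12.0) + 18(1.007825) + 78.918338 + 14.003074 + 15.994915
    = 120.000000 + 18.140850 + 78.918338 + 14.003074 + 15.994915 = 247.057177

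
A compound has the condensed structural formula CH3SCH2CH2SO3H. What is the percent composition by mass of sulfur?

41.05%

Element totals:
  C: 3
  H: 8
  O: 3
  S: 2
Molecular formula: C3H8O3S2.
Molar mass = 156.214 g/mol.
Mass from S: 2 × 32.06 = 64.120 g/mol.
%S = 64.120 / 156.214 × 100 = 41.05%.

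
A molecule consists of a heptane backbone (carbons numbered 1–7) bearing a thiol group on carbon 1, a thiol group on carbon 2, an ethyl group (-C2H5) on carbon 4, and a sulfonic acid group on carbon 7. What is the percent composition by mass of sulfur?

35.30%

Atom tally by fragment:
  HSCH2 → C:1 H:3 S:1
  CH(SH) → C:1 H:2 S:1
  CH2 → C:1 H:2
  CH(C2H5) → C:3 H:6
  CH2 → C:1 H:2
  CH2 → C:1 H:2
  CH2SO3H → C:1 H:3 S:1 O:3
Element totals:
  C: 9
  H: 20
  O: 3
  S: 3
Molecular formula: C9H20O3S3.
Molar mass = 272.436 g/mol.
Mass from S: 3 × 32.06 = 96.180 g/mol.
%S = 96.180 / 272.436 × 100 = 35.30%.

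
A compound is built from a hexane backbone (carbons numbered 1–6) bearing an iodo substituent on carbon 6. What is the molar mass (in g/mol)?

Atom tally by fragment:
  CH3 → C:1 H:3
  CH2 → C:1 H:2
  CH2 → C:1 H:2
  CH2 → C:1 H:2
  CH2 → C:1 H:2
  CH2I → C:1 H:2 I:1
Element totals:
  C: 6
  H: 13
  I: 1
Molecular formula: C6H13I.
  M = 6(12.011) + 13(1.008) + 126.904
    = 72.066 + 13.104 + 126.904 = 212.074

212.07 g/mol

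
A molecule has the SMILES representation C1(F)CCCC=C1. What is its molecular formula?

Atom tally by fragment:
  cyclohexene ring core → C:6 H:10
  (− 1 ring H displaced by substituents)
  + F → F:1
Element totals:
  C: 6
  H: 9
  F: 1

C6H9F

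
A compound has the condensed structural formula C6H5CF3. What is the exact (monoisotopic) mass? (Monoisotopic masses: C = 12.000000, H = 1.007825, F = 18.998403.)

Element totals:
  C: 7
  H: 5
  F: 3
Molecular formula: C7H5F3.
  M = 7(12.0) + 5(1.007825) + 3(18.998403)
    = 84.000000 + 5.039125 + 56.995209 = 146.034334

146.0343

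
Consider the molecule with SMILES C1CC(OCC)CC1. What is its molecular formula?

C7H14O

Atom tally by fragment:
  cyclopentane ring core → C:5 H:10
  (− 1 ring H displaced by substituents)
  + OC2H5 → C:2 H:5 O:1
Element totals:
  C: 7
  H: 14
  O: 1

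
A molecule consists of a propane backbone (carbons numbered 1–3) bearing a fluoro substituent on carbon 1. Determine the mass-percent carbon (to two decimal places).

Atom tally by fragment:
  FCH2 → C:1 H:2 F:1
  CH2 → C:1 H:2
  CH3 → C:1 H:3
Element totals:
  C: 3
  H: 7
  F: 1
Molecular formula: C3H7F.
Molar mass = 62.087 g/mol.
Mass from C: 3 × 12.011 = 36.033 g/mol.
%C = 36.033 / 62.087 × 100 = 58.04%.

58.04%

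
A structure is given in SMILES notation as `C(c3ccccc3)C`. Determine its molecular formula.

Atom tally by fragment:
  C6H5CH2 → C:7 H:7
  CH3 → C:1 H:3
Element totals:
  C: 8
  H: 10

C8H10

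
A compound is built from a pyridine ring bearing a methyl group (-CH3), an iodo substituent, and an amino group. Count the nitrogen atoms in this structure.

2

Atom tally by fragment:
  pyridine ring core → C:5 H:5 N:1
  (− 3 ring H displaced by substituents)
  + CH3 → C:1 H:3
  + I → I:1
  + NH2 → N:1 H:2
Element totals:
  C: 6
  H: 7
  I: 1
  N: 2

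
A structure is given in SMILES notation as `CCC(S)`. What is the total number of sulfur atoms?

1

Atom tally by fragment:
  CH3 → C:1 H:3
  CH2 → C:1 H:2
  CH2SH → C:1 H:3 S:1
Element totals:
  C: 3
  H: 8
  S: 1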